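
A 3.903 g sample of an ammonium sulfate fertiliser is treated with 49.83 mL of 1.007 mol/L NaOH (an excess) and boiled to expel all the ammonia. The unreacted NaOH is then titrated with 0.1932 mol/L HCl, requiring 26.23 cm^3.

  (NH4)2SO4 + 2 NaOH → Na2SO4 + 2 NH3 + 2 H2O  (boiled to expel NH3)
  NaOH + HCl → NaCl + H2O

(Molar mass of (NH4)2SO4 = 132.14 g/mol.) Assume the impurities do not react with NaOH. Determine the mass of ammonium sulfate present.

n(NaOH) added = 0.04983 × 1.007 = 0.05018 mol
n(HCl) used in back-titration = 0.02623 × 0.1932 = 5.068 × 10^-3 mol
n(NaOH) left over = 5.068 × 10^-3 mol (1:1 ratio)
n(NaOH) consumed by analyte = 0.05018 − 5.068 × 10^-3 = 0.04511 mol
From the 1:2 ratio, n((NH4)2SO4) = 1/2 × 0.04511 = 0.02256 mol
mass of (NH4)2SO4 = 0.02256 × 132.14 = 2.980 g

2.980 g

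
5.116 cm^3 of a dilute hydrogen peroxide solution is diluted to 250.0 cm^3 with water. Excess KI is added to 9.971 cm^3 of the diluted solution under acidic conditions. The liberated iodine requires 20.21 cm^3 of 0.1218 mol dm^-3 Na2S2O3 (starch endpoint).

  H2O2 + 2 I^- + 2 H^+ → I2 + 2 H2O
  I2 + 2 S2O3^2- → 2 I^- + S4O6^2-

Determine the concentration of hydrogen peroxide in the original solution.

6.032 mol/L

n(S2O3^2-) = 0.02021 × 0.1218 = 2.462 × 10^-3 mol
n(I2) = n(S2O3^2-)/2 = 1.231 × 10^-3 mol
n(H2O2) in the aliquot = 1.231 × 10^-3 mol (1:1 ratio)
[H2O2]_dilute = 1.231 × 10^-3 / 0.009971 = 0.1234 mol/L
[H2O2]_original = 0.1234 × 250.0/5.116 = 6.032 mol/L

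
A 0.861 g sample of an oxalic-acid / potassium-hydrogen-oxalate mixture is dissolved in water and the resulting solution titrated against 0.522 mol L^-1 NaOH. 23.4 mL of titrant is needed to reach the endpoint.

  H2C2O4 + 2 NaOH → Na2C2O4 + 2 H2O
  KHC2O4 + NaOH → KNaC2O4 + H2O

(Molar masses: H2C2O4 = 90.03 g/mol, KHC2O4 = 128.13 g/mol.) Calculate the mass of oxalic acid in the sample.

n(NaOH) = 0.0234 × 0.522 = 0.0122 mol
Let x = n(H2C2O4), y = n(KHC2O4).
Titrant: 2x + 1y = 0.0122;  mass: 90.03x + 128.13y = 0.861
Solving, x = 4.24 × 10^-3 mol, y = 3.74 × 10^-3 mol
mass of H2C2O4 = 4.24 × 10^-3 × 90.03 = 0.381 g

0.381 g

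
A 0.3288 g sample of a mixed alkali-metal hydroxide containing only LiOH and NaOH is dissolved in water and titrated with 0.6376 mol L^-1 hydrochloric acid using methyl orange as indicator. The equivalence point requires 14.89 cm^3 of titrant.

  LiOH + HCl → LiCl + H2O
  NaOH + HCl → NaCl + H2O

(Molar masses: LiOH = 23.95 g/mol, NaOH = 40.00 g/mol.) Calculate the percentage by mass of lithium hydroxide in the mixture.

23.12 %

n(HCl) = 0.01489 × 0.6376 = 9.494 × 10^-3 mol
Let x = n(LiOH), y = n(NaOH).
Titrant: 1x + 1y = 9.494 × 10^-3;  mass: 23.95x + 40.00y = 0.3288
Solving, x = 3.175 × 10^-3 mol, y = 6.319 × 10^-3 mol
mass of LiOH = 3.175 × 10^-3 × 23.95 = 0.07603 g
% LiOH = 0.07603 / 0.3288 × 100 = 23.12 %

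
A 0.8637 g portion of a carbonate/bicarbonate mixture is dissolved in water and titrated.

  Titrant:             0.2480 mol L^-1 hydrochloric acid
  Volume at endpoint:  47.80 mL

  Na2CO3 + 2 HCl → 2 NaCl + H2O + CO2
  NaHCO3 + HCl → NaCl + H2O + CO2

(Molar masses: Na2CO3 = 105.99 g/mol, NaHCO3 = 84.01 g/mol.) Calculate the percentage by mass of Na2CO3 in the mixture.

n(HCl) = 0.04780 × 0.2480 = 0.01185 mol
Let x = n(Na2CO3), y = n(NaHCO3).
Titrant: 2x + 1y = 0.01185;  mass: 105.99x + 84.01y = 0.8637
Solving, x = 2.131 × 10^-3 mol, y = 7.592 × 10^-3 mol
mass of Na2CO3 = 2.131 × 10^-3 × 105.99 = 0.2259 g
% Na2CO3 = 0.2259 / 0.8637 × 100 = 26.15 %

26.15 %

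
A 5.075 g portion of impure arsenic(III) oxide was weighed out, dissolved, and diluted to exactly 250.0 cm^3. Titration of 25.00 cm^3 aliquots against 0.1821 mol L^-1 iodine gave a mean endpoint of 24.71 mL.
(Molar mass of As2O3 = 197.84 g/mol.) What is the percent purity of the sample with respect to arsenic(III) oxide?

As2O3 + 2 I2 + 2 H2O → As2O5 + 4 HI
n(I2) per titration = 0.02471 × 0.1821 = 4.500 × 10^-3 mol
From the 1:2 ratio, n(As2O3) in each aliquot = 1/2 × 4.500 × 10^-3 = 2.250 × 10^-3 mol
n(As2O3) in the whole flask = 2.250 × 10^-3 × 250.0/25.00 = 0.02250 mol
mass of As2O3 = 0.02250 × 197.84 = 4.451 g
% As2O3 = 4.451 / 5.075 × 100 = 87.71 %

87.71 %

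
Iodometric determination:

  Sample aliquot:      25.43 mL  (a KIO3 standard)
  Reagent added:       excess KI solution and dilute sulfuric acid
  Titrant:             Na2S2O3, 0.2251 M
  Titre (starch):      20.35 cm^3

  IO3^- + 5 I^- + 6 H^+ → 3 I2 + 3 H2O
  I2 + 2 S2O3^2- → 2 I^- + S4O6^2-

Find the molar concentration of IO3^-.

0.03002 M

n(S2O3^2-) = 0.02035 × 0.2251 = 4.581 × 10^-3 mol
n(I2) = n(S2O3^2-)/2 = 2.290 × 10^-3 mol
From the 1:3 ratio, n(IO3^-) in the aliquot = 1/3 × 2.290 × 10^-3 = 7.635 × 10^-4 mol
[IO3^-] = 7.635 × 10^-4 / 0.02543 = 0.03002 mol/L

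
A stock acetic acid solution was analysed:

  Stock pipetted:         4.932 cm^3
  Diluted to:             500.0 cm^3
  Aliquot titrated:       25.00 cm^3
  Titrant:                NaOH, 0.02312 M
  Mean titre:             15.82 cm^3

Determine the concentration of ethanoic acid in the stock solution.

1.483 M

CH3COOH + NaOH → CH3COONa + H2O
n(NaOH) = 0.01582 × 0.02312 = 3.658 × 10^-4 mol
n(CH3COOH) in the aliquot = 3.658 × 10^-4 mol (1:1 ratio)
[CH3COOH]_dilute = 3.658 × 10^-4 / 0.02500 = 0.01463 mol/L
Dilution factor = 500.0 / 4.932 = 101.4
[CH3COOH]_stock = 0.01463 × 101.4 = 1.483 mol/L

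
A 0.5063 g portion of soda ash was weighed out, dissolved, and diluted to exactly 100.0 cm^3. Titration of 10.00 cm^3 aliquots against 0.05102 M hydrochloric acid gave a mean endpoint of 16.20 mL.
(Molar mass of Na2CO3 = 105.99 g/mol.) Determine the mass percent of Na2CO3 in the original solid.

86.51 %

Na2CO3 + 2 HCl → 2 NaCl + H2O + CO2
n(HCl) per titration = 0.01620 × 0.05102 = 8.265 × 10^-4 mol
From the 1:2 ratio, n(Na2CO3) in each aliquot = 1/2 × 8.265 × 10^-4 = 4.133 × 10^-4 mol
n(Na2CO3) in the whole flask = 4.133 × 10^-4 × 100.0/10.00 = 4.133 × 10^-3 mol
mass of Na2CO3 = 4.133 × 10^-3 × 105.99 = 0.4380 g
% Na2CO3 = 0.4380 / 0.5063 × 100 = 86.51 %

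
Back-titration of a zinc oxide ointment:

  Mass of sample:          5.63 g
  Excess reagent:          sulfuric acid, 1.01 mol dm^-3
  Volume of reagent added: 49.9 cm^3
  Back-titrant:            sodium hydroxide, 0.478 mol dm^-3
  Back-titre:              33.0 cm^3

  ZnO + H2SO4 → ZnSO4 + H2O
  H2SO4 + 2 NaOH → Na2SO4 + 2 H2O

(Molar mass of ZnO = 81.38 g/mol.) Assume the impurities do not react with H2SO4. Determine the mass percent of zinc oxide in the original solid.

n(H2SO4) added = 0.0499 × 1.01 = 0.0504 mol
n(NaOH) used in back-titration = 0.0330 × 0.478 = 0.0158 mol
From the 1:2 ratio, n(H2SO4) left over = 1/2 × 0.0158 = 7.89 × 10^-3 mol
n(H2SO4) consumed by analyte = 0.0504 − 7.89 × 10^-3 = 0.0425 mol
n(ZnO) = 0.0425 mol (1:1 ratio)
mass of ZnO = 0.0425 × 81.38 = 3.46 g
% ZnO = 3.46 / 5.63 × 100 = 61.4 %

61.4 %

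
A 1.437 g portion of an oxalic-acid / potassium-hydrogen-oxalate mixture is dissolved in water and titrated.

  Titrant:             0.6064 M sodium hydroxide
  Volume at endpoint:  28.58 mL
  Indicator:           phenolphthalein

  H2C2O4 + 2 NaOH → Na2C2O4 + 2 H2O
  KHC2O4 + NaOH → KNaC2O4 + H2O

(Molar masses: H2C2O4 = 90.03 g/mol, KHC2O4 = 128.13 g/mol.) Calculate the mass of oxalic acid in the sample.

0.4244 g

n(NaOH) = 0.02858 × 0.6064 = 0.01733 mol
Let x = n(H2C2O4), y = n(KHC2O4).
Titrant: 2x + 1y = 0.01733;  mass: 90.03x + 128.13y = 1.437
Solving, x = 4.714 × 10^-3 mol, y = 7.903 × 10^-3 mol
mass of H2C2O4 = 4.714 × 10^-3 × 90.03 = 0.4244 g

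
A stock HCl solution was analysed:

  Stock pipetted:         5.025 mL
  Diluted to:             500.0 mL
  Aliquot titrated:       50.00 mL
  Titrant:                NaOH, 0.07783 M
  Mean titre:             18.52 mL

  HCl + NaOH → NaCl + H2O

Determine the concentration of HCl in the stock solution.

2.868 M

n(NaOH) = 0.01852 × 0.07783 = 1.441 × 10^-3 mol
n(HCl) in the aliquot = 1.441 × 10^-3 mol (1:1 ratio)
[HCl]_dilute = 1.441 × 10^-3 / 0.05000 = 0.02883 mol/L
Dilution factor = 500.0 / 5.025 = 99.50
[HCl]_stock = 0.02883 × 99.50 = 2.868 mol/L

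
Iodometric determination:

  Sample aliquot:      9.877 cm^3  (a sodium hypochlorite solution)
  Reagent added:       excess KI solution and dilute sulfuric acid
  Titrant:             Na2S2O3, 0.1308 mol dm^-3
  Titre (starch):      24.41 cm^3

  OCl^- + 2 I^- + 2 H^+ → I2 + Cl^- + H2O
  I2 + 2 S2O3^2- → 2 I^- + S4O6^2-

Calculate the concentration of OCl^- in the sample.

0.1616 mol/L

n(S2O3^2-) = 0.02441 × 0.1308 = 3.193 × 10^-3 mol
n(I2) = n(S2O3^2-)/2 = 1.596 × 10^-3 mol
n(OCl^-) in the aliquot = 1.596 × 10^-3 mol (1:1 ratio)
[OCl^-] = 1.596 × 10^-3 / 0.009877 = 0.1616 mol/L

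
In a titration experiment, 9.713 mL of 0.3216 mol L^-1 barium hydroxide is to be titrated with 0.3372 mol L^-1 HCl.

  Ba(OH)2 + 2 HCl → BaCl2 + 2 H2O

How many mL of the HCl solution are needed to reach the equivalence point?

n(Ba(OH)2) = 0.009713 L × 0.3216 mol/L = 3.124 × 10^-3 mol
From the 2:1 stoichiometry, n(HCl) = 2/1 × 3.124 × 10^-3 = 6.247 × 10^-3 mol
V(HCl) = 6.247 × 10^-3 mol / 0.3372 mol/L = 0.01853 L = 18.53 mL

18.53 mL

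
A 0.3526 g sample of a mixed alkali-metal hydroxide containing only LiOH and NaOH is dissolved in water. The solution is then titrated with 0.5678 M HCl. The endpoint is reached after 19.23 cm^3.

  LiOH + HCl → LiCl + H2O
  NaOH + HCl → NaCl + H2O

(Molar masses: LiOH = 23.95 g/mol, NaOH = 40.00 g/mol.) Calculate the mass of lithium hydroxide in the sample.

n(HCl) = 0.01923 × 0.5678 = 0.01092 mol
Let x = n(LiOH), y = n(NaOH).
Titrant: 1x + 1y = 0.01092;  mass: 23.95x + 40.00y = 0.3526
Solving, x = 5.243 × 10^-3 mol, y = 5.676 × 10^-3 mol
mass of LiOH = 5.243 × 10^-3 × 23.95 = 0.1256 g

0.1256 g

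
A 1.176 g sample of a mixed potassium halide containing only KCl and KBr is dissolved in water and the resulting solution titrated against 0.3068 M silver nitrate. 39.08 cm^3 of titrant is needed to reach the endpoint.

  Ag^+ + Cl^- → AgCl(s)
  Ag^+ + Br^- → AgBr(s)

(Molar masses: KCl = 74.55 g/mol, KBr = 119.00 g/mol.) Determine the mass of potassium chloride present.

n(AgNO3) = 0.03908 × 0.3068 = 0.01199 mol
Let x = n(KCl), y = n(KBr).
Titrant: 1x + 1y = 0.01199;  mass: 74.55x + 119.00y = 1.176
Solving, x = 5.642 × 10^-3 mol, y = 6.348 × 10^-3 mol
mass of KCl = 5.642 × 10^-3 × 74.55 = 0.4206 g

0.4206 g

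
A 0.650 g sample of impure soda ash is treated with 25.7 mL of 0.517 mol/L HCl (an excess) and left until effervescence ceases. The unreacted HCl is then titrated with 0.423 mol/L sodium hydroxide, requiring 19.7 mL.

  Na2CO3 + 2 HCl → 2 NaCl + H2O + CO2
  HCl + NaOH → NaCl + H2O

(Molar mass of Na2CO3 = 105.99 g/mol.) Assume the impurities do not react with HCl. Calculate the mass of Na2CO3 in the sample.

0.263 g

n(HCl) added = 0.0257 × 0.517 = 0.0133 mol
n(NaOH) used in back-titration = 0.0197 × 0.423 = 8.33 × 10^-3 mol
n(HCl) left over = 8.33 × 10^-3 mol (1:1 ratio)
n(HCl) consumed by analyte = 0.0133 − 8.33 × 10^-3 = 4.95 × 10^-3 mol
From the 1:2 ratio, n(Na2CO3) = 1/2 × 4.95 × 10^-3 = 2.48 × 10^-3 mol
mass of Na2CO3 = 2.48 × 10^-3 × 105.99 = 0.263 g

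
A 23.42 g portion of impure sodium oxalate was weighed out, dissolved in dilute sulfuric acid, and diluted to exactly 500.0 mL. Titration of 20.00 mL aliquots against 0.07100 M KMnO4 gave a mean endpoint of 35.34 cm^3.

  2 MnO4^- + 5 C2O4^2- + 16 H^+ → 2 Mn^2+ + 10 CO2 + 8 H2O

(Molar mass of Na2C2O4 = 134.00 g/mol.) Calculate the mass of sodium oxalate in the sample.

21.01 g

n(KMnO4) per titration = 0.03534 × 0.07100 = 2.509 × 10^-3 mol
From the 5:2 ratio, n(Na2C2O4) in each aliquot = 5/2 × 2.509 × 10^-3 = 6.273 × 10^-3 mol
n(Na2C2O4) in the whole flask = 6.273 × 10^-3 × 500.0/20.00 = 0.1568 mol
mass of Na2C2O4 = 0.1568 × 134.00 = 21.01 g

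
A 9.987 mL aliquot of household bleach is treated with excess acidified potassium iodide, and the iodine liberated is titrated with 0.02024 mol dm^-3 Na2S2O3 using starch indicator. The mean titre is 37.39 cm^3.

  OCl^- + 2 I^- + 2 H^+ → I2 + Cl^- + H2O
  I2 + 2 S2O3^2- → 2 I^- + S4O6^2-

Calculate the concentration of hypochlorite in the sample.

0.03789 mol/L

n(S2O3^2-) = 0.03739 × 0.02024 = 7.568 × 10^-4 mol
n(I2) = n(S2O3^2-)/2 = 3.784 × 10^-4 mol
n(OCl^-) in the aliquot = 3.784 × 10^-4 mol (1:1 ratio)
[OCl^-] = 3.784 × 10^-4 / 0.009987 = 0.03789 mol/L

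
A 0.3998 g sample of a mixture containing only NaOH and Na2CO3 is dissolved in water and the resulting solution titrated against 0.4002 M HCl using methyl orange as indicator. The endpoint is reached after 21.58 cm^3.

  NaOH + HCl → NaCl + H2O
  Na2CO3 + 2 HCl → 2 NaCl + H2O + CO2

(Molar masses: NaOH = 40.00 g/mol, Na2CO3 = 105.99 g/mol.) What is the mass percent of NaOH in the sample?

44.56 %

n(HCl) = 0.02158 × 0.4002 = 8.636 × 10^-3 mol
Let x = n(NaOH), y = n(Na2CO3).
Titrant: 1x + 2y = 8.636 × 10^-3;  mass: 40.00x + 105.99y = 0.3998
Solving, x = 4.454 × 10^-3 mol, y = 2.091 × 10^-3 mol
mass of NaOH = 4.454 × 10^-3 × 40.00 = 0.1782 g
% NaOH = 0.1782 / 0.3998 × 100 = 44.56 %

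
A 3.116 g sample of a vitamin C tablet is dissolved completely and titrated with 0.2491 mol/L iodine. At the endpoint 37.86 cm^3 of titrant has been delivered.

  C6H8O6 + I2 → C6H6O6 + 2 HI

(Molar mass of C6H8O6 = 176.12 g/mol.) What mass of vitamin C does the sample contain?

1.661 g

n(I2) = 0.03786 L × 0.2491 mol/L = 9.431 × 10^-3 mol
n(C6H8O6) = 9.431 × 10^-3 mol (1:1 ratio)
mass of C6H8O6 = 9.431 × 10^-3 × 176.12 g/mol = 1.661 g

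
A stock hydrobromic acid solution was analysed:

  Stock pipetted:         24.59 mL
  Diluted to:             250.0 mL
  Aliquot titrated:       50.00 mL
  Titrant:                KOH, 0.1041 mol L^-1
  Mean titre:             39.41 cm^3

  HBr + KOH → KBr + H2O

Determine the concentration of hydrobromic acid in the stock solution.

n(KOH) = 0.03941 × 0.1041 = 4.103 × 10^-3 mol
n(HBr) in the aliquot = 4.103 × 10^-3 mol (1:1 ratio)
[HBr]_dilute = 4.103 × 10^-3 / 0.05000 = 0.08205 mol/L
Dilution factor = 250.0 / 24.59 = 10.17
[HBr]_stock = 0.08205 × 10.17 = 0.8342 mol/L

0.8342 mol/L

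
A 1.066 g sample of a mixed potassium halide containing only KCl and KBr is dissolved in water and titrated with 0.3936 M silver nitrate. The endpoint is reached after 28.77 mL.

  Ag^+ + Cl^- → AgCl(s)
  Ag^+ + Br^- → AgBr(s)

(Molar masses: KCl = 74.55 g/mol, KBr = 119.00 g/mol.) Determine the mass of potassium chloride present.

n(AgNO3) = 0.02877 × 0.3936 = 0.01132 mol
Let x = n(KCl), y = n(KBr).
Titrant: 1x + 1y = 0.01132;  mass: 74.55x + 119.00y = 1.066
Solving, x = 6.334 × 10^-3 mol, y = 4.990 × 10^-3 mol
mass of KCl = 6.334 × 10^-3 × 74.55 = 0.4722 g

0.4722 g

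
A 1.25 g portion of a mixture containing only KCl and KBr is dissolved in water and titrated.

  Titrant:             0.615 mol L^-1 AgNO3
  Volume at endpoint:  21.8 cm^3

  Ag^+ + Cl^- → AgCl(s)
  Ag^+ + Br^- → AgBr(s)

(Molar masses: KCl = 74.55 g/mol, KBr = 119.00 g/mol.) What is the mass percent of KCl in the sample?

n(AgNO3) = 0.0218 × 0.615 = 0.0134 mol
Let x = n(KCl), y = n(KBr).
Titrant: 1x + 1y = 0.0134;  mass: 74.55x + 119.00y = 1.25
Solving, x = 7.77 × 10^-3 mol, y = 5.64 × 10^-3 mol
mass of KCl = 7.77 × 10^-3 × 74.55 = 0.579 g
% KCl = 0.579 / 1.25 × 100 = 46.3 %

46.3 %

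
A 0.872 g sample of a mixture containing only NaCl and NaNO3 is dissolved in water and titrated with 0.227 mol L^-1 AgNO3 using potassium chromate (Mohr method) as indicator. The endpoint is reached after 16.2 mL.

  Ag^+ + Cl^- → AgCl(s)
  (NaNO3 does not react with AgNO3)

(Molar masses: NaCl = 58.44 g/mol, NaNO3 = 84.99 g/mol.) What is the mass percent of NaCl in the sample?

n(AgNO3) = 0.0162 × 0.227 = 3.68 × 10^-3 mol
Let x = n(NaCl), y = n(NaNO3).
Titrant: 1x = 3.68 × 10^-3;  mass: 58.44x + 84.99y = 0.872
Solving, x = 3.68 × 10^-3 mol, y = 7.73 × 10^-3 mol
mass of NaCl = 3.68 × 10^-3 × 58.44 = 0.215 g
% NaCl = 0.215 / 0.872 × 100 = 24.6 %

24.6 %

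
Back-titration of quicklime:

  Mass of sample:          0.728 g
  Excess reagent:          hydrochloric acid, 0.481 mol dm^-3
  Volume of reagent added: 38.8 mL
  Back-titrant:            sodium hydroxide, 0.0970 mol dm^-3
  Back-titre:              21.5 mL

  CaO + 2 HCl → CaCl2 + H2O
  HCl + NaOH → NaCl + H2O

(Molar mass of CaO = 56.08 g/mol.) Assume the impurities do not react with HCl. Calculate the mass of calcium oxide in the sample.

n(HCl) added = 0.0388 × 0.481 = 0.0187 mol
n(NaOH) used in back-titration = 0.0215 × 0.0970 = 2.09 × 10^-3 mol
n(HCl) left over = 2.09 × 10^-3 mol (1:1 ratio)
n(HCl) consumed by analyte = 0.0187 − 2.09 × 10^-3 = 0.0166 mol
From the 1:2 ratio, n(CaO) = 1/2 × 0.0166 = 8.29 × 10^-3 mol
mass of CaO = 8.29 × 10^-3 × 56.08 = 0.465 g

0.465 g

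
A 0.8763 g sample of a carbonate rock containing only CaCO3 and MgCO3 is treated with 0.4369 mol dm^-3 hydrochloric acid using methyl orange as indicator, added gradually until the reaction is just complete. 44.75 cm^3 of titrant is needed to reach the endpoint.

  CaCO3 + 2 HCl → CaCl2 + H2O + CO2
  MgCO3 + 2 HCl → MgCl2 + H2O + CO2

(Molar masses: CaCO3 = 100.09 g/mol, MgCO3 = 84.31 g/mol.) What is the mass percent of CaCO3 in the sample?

n(HCl) = 0.04475 × 0.4369 = 0.01955 mol
Let x = n(CaCO3), y = n(MgCO3).
Titrant: 2x + 2y = 0.01955;  mass: 100.09x + 84.31y = 0.8763
Solving, x = 3.303 × 10^-3 mol, y = 6.473 × 10^-3 mol
mass of CaCO3 = 3.303 × 10^-3 × 100.09 = 0.3306 g
% CaCO3 = 0.3306 / 0.8763 × 100 = 37.72 %

37.72 %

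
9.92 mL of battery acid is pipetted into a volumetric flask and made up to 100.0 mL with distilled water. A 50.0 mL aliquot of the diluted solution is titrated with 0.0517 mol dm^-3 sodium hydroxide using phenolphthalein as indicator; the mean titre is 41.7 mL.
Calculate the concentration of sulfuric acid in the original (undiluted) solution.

H2SO4 + 2 NaOH → Na2SO4 + 2 H2O
n(NaOH) = 0.0417 × 0.0517 = 2.16 × 10^-3 mol
From the 1:2 ratio, n(H2SO4) in the aliquot = 1/2 × 2.16 × 10^-3 = 1.08 × 10^-3 mol
[H2SO4]_dilute = 1.08 × 10^-3 / 0.0500 = 0.0216 mol/L
Dilution factor = 100.0 / 9.92 = 10.08
[H2SO4]_stock = 0.0216 × 10.08 = 0.217 mol/L

0.217 mol/L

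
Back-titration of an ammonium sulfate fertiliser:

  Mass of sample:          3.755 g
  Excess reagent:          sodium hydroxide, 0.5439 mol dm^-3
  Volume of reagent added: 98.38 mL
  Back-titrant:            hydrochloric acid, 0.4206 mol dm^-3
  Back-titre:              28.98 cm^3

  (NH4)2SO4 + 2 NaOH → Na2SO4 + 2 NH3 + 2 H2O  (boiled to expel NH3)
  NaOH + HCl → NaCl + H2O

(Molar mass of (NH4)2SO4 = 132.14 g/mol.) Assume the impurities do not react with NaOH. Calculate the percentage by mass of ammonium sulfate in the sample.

n(NaOH) added = 0.09838 × 0.5439 = 0.05351 mol
n(HCl) used in back-titration = 0.02898 × 0.4206 = 0.01219 mol
n(NaOH) left over = 0.01219 mol (1:1 ratio)
n(NaOH) consumed by analyte = 0.05351 − 0.01219 = 0.04132 mol
From the 1:2 ratio, n((NH4)2SO4) = 1/2 × 0.04132 = 0.02066 mol
mass of (NH4)2SO4 = 0.02066 × 132.14 = 2.730 g
% (NH4)2SO4 = 2.730 / 3.755 × 100 = 72.70 %

72.70 %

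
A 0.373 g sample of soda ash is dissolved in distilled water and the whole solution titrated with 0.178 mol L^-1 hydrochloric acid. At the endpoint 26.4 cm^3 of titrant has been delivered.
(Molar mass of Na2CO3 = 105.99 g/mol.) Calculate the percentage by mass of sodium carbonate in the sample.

Na2CO3 + 2 HCl → 2 NaCl + H2O + CO2
n(HCl) = 0.0264 L × 0.178 mol/L = 4.70 × 10^-3 mol
From the 1:2 ratio, n(Na2CO3) = 1/2 × 4.70 × 10^-3 = 2.35 × 10^-3 mol
mass of Na2CO3 = 2.35 × 10^-3 × 105.99 g/mol = 0.249 g
% Na2CO3 = 0.249 / 0.373 × 100 = 66.8 %

66.8 %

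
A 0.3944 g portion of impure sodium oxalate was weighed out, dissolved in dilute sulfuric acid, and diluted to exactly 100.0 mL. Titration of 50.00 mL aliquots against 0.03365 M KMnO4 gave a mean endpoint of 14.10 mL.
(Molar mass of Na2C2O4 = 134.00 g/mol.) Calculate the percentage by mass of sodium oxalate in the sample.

2 MnO4^- + 5 C2O4^2- + 16 H^+ → 2 Mn^2+ + 10 CO2 + 8 H2O
n(KMnO4) per titration = 0.01410 × 0.03365 = 4.745 × 10^-4 mol
From the 5:2 ratio, n(Na2C2O4) in each aliquot = 5/2 × 4.745 × 10^-4 = 1.186 × 10^-3 mol
n(Na2C2O4) in the whole flask = 1.186 × 10^-3 × 100.0/50.00 = 2.372 × 10^-3 mol
mass of Na2C2O4 = 2.372 × 10^-3 × 134.00 = 0.3179 g
% Na2C2O4 = 0.3179 / 0.3944 × 100 = 80.60 %

80.60 %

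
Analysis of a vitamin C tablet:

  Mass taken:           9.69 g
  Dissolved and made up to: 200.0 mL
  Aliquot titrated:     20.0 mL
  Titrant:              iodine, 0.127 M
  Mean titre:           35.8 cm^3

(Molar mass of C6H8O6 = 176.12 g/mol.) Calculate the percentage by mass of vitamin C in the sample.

82.6 %

C6H8O6 + I2 → C6H6O6 + 2 HI
n(I2) per titration = 0.0358 × 0.127 = 4.55 × 10^-3 mol
n(C6H8O6) in each aliquot = 4.55 × 10^-3 mol (1:1 ratio)
n(C6H8O6) in the whole flask = 4.55 × 10^-3 × 200.0/20.0 = 0.0455 mol
mass of C6H8O6 = 0.0455 × 176.12 = 8.01 g
% C6H8O6 = 8.01 / 9.69 × 100 = 82.6 %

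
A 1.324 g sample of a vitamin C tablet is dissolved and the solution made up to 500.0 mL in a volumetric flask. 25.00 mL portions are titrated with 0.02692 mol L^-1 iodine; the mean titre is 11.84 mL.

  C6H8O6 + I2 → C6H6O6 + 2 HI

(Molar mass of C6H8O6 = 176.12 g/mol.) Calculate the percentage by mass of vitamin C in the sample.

84.80 %

n(I2) per titration = 0.01184 × 0.02692 = 3.187 × 10^-4 mol
n(C6H8O6) in each aliquot = 3.187 × 10^-4 mol (1:1 ratio)
n(C6H8O6) in the whole flask = 3.187 × 10^-4 × 500.0/25.00 = 6.375 × 10^-3 mol
mass of C6H8O6 = 6.375 × 10^-3 × 176.12 = 1.123 g
% C6H8O6 = 1.123 / 1.324 × 100 = 84.80 %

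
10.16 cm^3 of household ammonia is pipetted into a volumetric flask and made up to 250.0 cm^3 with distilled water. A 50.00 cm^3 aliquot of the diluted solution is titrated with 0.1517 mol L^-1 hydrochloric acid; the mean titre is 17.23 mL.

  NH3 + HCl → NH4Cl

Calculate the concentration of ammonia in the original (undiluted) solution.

n(HCl) = 0.01723 × 0.1517 = 2.614 × 10^-3 mol
n(NH3) in the aliquot = 2.614 × 10^-3 mol (1:1 ratio)
[NH3]_dilute = 2.614 × 10^-3 / 0.05000 = 0.05228 mol/L
Dilution factor = 250.0 / 10.16 = 24.61
[NH3]_stock = 0.05228 × 24.61 = 1.286 mol/L

1.286 mol/L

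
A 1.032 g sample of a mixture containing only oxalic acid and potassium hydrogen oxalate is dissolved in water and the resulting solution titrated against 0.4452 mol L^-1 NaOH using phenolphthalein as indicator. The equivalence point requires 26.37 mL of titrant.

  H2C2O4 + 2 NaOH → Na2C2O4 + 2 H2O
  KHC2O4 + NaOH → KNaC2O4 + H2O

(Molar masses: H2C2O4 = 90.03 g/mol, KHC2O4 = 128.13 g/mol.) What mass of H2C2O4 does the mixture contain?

n(NaOH) = 0.02637 × 0.4452 = 0.01174 mol
Let x = n(H2C2O4), y = n(KHC2O4).
Titrant: 2x + 1y = 0.01174;  mass: 90.03x + 128.13y = 1.032
Solving, x = 2.841 × 10^-3 mol, y = 6.058 × 10^-3 mol
mass of H2C2O4 = 2.841 × 10^-3 × 90.03 = 0.2558 g

0.2558 g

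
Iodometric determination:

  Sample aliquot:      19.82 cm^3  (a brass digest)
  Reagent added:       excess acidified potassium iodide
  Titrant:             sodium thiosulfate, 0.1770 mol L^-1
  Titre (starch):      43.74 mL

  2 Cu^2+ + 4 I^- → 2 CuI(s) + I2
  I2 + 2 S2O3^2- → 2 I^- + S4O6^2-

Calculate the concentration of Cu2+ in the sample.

0.3906 mol/L

n(S2O3^2-) = 0.04374 × 0.1770 = 7.742 × 10^-3 mol
n(I2) = n(S2O3^2-)/2 = 3.871 × 10^-3 mol
From the 2:1 ratio, n(Cu2+) in the aliquot = 2/1 × 3.871 × 10^-3 = 7.742 × 10^-3 mol
[Cu2+] = 7.742 × 10^-3 / 0.01982 = 0.3906 mol/L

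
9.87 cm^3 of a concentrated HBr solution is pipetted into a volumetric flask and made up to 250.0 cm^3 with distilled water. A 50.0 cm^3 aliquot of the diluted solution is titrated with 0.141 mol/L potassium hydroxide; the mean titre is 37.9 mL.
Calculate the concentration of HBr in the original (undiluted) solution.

HBr + KOH → KBr + H2O
n(KOH) = 0.0379 × 0.141 = 5.34 × 10^-3 mol
n(HBr) in the aliquot = 5.34 × 10^-3 mol (1:1 ratio)
[HBr]_dilute = 5.34 × 10^-3 / 0.0500 = 0.107 mol/L
Dilution factor = 250.0 / 9.87 = 25.33
[HBr]_stock = 0.107 × 25.33 = 2.71 mol/L

2.71 mol/L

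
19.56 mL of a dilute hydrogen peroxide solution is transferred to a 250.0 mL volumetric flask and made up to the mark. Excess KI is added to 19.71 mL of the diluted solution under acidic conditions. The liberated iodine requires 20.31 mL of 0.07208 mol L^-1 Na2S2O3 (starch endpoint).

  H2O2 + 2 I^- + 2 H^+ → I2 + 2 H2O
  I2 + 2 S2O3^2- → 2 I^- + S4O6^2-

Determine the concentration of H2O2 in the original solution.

0.4747 mol/L

n(S2O3^2-) = 0.02031 × 0.07208 = 1.464 × 10^-3 mol
n(I2) = n(S2O3^2-)/2 = 7.320 × 10^-4 mol
n(H2O2) in the aliquot = 7.320 × 10^-4 mol (1:1 ratio)
[H2O2]_dilute = 7.320 × 10^-4 / 0.01971 = 0.03714 mol/L
[H2O2]_original = 0.03714 × 250.0/19.56 = 0.4747 mol/L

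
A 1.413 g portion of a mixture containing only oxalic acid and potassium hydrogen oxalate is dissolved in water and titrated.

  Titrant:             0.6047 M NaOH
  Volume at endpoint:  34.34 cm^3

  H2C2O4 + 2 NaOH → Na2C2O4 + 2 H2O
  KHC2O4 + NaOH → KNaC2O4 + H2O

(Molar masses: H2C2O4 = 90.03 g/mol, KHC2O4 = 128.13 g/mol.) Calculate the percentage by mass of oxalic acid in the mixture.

n(NaOH) = 0.03434 × 0.6047 = 0.02077 mol
Let x = n(H2C2O4), y = n(KHC2O4).
Titrant: 2x + 1y = 0.02077;  mass: 90.03x + 128.13y = 1.413
Solving, x = 7.506 × 10^-3 mol, y = 5.754 × 10^-3 mol
mass of H2C2O4 = 7.506 × 10^-3 × 90.03 = 0.6757 g
% H2C2O4 = 0.6757 / 1.413 × 100 = 47.82 %

47.82 %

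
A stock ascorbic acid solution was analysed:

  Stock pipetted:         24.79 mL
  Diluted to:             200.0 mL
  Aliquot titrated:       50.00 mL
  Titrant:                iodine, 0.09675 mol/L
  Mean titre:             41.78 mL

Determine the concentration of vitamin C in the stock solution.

0.6522 mol/L

C6H8O6 + I2 → C6H6O6 + 2 HI
n(I2) = 0.04178 × 0.09675 = 4.042 × 10^-3 mol
n(C6H8O6) in the aliquot = 4.042 × 10^-3 mol (1:1 ratio)
[C6H8O6]_dilute = 4.042 × 10^-3 / 0.05000 = 0.08084 mol/L
Dilution factor = 200.0 / 24.79 = 8.068
[C6H8O6]_stock = 0.08084 × 8.068 = 0.6522 mol/L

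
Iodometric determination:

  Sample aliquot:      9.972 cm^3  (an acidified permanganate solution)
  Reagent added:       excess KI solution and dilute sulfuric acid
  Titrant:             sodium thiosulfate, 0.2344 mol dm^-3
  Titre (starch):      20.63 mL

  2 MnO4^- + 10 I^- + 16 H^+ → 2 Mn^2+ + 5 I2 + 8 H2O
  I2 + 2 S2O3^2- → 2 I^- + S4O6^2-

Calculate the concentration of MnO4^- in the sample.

0.09698 mol/L

n(S2O3^2-) = 0.02063 × 0.2344 = 4.836 × 10^-3 mol
n(I2) = n(S2O3^2-)/2 = 2.418 × 10^-3 mol
From the 2:5 ratio, n(MnO4^-) in the aliquot = 2/5 × 2.418 × 10^-3 = 9.671 × 10^-4 mol
[MnO4^-] = 9.671 × 10^-4 / 0.009972 = 0.09698 mol/L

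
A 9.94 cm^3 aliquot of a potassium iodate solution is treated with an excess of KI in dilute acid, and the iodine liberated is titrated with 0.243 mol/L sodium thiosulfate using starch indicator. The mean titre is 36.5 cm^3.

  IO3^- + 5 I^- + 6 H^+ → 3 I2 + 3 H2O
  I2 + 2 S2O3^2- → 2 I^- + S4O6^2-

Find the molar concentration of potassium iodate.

n(S2O3^2-) = 0.0365 × 0.243 = 8.87 × 10^-3 mol
n(I2) = n(S2O3^2-)/2 = 4.43 × 10^-3 mol
From the 1:3 ratio, n(IO3^-) in the aliquot = 1/3 × 4.43 × 10^-3 = 1.48 × 10^-3 mol
[IO3^-] = 1.48 × 10^-3 / 0.00994 = 0.149 mol/L

0.149 mol/L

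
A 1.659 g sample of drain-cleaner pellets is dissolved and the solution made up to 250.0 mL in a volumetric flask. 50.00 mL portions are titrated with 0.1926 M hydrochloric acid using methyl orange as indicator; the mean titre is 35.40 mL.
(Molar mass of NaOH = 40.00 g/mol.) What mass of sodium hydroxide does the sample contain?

NaOH + HCl → NaCl + H2O
n(HCl) per titration = 0.03540 × 0.1926 = 6.818 × 10^-3 mol
n(NaOH) in each aliquot = 6.818 × 10^-3 mol (1:1 ratio)
n(NaOH) in the whole flask = 6.818 × 10^-3 × 250.0/50.00 = 0.03409 mol
mass of NaOH = 0.03409 × 40.00 = 1.364 g

1.364 g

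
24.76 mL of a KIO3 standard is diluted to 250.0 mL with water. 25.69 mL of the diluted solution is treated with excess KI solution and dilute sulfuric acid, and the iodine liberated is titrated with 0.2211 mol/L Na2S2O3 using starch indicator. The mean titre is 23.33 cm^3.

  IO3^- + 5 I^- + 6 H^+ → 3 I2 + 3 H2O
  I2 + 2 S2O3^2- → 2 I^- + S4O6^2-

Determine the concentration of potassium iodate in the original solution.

n(S2O3^2-) = 0.02333 × 0.2211 = 5.158 × 10^-3 mol
n(I2) = n(S2O3^2-)/2 = 2.579 × 10^-3 mol
From the 1:3 ratio, n(IO3^-) in the aliquot = 1/3 × 2.579 × 10^-3 = 8.597 × 10^-4 mol
[IO3^-]_dilute = 8.597 × 10^-4 / 0.02569 = 0.03346 mol/L
[IO3^-]_original = 0.03346 × 250.0/24.76 = 0.3379 mol/L

0.3379 mol/L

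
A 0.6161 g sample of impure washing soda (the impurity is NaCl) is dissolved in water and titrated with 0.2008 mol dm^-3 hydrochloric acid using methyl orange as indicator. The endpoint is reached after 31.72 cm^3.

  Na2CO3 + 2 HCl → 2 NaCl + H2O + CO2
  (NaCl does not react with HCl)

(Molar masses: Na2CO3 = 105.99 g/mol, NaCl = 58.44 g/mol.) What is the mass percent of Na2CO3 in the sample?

n(HCl) = 0.03172 × 0.2008 = 6.369 × 10^-3 mol
Let x = n(Na2CO3), y = n(NaCl).
Titrant: 2x = 6.369 × 10^-3;  mass: 105.99x + 58.44y = 0.6161
Solving, x = 3.185 × 10^-3 mol, y = 4.767 × 10^-3 mol
mass of Na2CO3 = 3.185 × 10^-3 × 105.99 = 0.3375 g
% Na2CO3 = 0.3375 / 0.6161 × 100 = 54.79 %

54.79 %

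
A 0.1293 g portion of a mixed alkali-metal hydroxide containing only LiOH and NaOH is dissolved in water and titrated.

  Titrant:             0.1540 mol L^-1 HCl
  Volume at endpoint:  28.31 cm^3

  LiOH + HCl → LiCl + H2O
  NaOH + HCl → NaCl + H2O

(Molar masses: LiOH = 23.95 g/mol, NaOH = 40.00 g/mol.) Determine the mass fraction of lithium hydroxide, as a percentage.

52.04 %

n(HCl) = 0.02831 × 0.1540 = 4.360 × 10^-3 mol
Let x = n(LiOH), y = n(NaOH).
Titrant: 1x + 1y = 4.360 × 10^-3;  mass: 23.95x + 40.00y = 0.1293
Solving, x = 2.809 × 10^-3 mol, y = 1.550 × 10^-3 mol
mass of LiOH = 2.809 × 10^-3 × 23.95 = 0.06728 g
% LiOH = 0.06728 / 0.1293 × 100 = 52.04 %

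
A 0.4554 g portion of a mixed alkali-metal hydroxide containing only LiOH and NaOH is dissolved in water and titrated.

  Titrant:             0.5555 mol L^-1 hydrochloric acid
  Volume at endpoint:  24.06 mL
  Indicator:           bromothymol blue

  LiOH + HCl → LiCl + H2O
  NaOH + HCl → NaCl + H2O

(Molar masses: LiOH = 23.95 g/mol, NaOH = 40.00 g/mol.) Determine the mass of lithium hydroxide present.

0.1182 g

n(HCl) = 0.02406 × 0.5555 = 0.01337 mol
Let x = n(LiOH), y = n(NaOH).
Titrant: 1x + 1y = 0.01337;  mass: 23.95x + 40.00y = 0.4554
Solving, x = 4.935 × 10^-3 mol, y = 8.430 × 10^-3 mol
mass of LiOH = 4.935 × 10^-3 × 23.95 = 0.1182 g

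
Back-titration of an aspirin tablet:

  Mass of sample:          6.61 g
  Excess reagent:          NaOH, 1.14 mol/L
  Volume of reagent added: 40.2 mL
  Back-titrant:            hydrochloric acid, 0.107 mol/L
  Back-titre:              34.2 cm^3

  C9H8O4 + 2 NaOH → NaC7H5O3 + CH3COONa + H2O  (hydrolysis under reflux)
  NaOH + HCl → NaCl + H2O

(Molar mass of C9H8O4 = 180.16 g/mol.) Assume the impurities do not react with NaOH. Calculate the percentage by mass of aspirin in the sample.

n(NaOH) added = 0.0402 × 1.14 = 0.0458 mol
n(HCl) used in back-titration = 0.0342 × 0.107 = 3.66 × 10^-3 mol
n(NaOH) left over = 3.66 × 10^-3 mol (1:1 ratio)
n(NaOH) consumed by analyte = 0.0458 − 3.66 × 10^-3 = 0.0422 mol
From the 1:2 ratio, n(C9H8O4) = 1/2 × 0.0422 = 0.0211 mol
mass of C9H8O4 = 0.0211 × 180.16 = 3.80 g
% C9H8O4 = 3.80 / 6.61 × 100 = 57.5 %

57.5 %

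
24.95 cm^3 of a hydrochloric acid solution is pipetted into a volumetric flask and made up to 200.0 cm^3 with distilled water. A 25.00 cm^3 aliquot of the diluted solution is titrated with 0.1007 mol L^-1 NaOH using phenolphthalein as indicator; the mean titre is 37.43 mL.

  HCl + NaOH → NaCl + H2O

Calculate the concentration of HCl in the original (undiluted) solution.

1.209 mol/L

n(NaOH) = 0.03743 × 0.1007 = 3.769 × 10^-3 mol
n(HCl) in the aliquot = 3.769 × 10^-3 mol (1:1 ratio)
[HCl]_dilute = 3.769 × 10^-3 / 0.02500 = 0.1508 mol/L
Dilution factor = 200.0 / 24.95 = 8.016
[HCl]_stock = 0.1508 × 8.016 = 1.209 mol/L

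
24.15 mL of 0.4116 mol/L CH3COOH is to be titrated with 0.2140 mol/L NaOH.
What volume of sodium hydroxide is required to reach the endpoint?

46.45 mL

CH3COOH + NaOH → CH3COONa + H2O
n(CH3COOH) = 0.02415 L × 0.4116 mol/L = 9.940 × 10^-3 mol
n(NaOH) = 9.940 × 10^-3 mol (1:1 stoichiometry)
V(NaOH) = 9.940 × 10^-3 mol / 0.2140 mol/L = 0.04645 L = 46.45 mL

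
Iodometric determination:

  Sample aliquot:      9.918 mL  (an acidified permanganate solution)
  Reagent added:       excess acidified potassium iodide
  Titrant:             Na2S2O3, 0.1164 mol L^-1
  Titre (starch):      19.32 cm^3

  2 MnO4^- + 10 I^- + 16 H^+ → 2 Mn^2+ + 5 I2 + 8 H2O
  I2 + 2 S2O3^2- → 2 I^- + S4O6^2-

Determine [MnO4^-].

0.04535 mol/L

n(S2O3^2-) = 0.01932 × 0.1164 = 2.249 × 10^-3 mol
n(I2) = n(S2O3^2-)/2 = 1.124 × 10^-3 mol
From the 2:5 ratio, n(MnO4^-) in the aliquot = 2/5 × 1.124 × 10^-3 = 4.498 × 10^-4 mol
[MnO4^-] = 4.498 × 10^-4 / 0.009918 = 0.04535 mol/L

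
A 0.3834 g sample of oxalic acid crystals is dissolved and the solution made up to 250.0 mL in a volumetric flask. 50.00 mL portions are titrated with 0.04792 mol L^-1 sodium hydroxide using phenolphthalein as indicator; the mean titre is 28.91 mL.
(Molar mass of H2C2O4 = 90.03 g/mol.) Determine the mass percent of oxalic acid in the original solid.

H2C2O4 + 2 NaOH → Na2C2O4 + 2 H2O
n(NaOH) per titration = 0.02891 × 0.04792 = 1.385 × 10^-3 mol
From the 1:2 ratio, n(H2C2O4) in each aliquot = 1/2 × 1.385 × 10^-3 = 6.927 × 10^-4 mol
n(H2C2O4) in the whole flask = 6.927 × 10^-4 × 250.0/50.00 = 3.463 × 10^-3 mol
mass of H2C2O4 = 3.463 × 10^-3 × 90.03 = 0.3118 g
% H2C2O4 = 0.3118 / 0.3834 × 100 = 81.33 %

81.33 %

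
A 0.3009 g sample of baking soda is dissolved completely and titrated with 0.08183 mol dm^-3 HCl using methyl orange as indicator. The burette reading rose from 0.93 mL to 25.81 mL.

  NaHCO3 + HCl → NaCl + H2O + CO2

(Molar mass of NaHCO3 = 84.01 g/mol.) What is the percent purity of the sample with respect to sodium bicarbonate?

n(HCl) = 0.02488 L × 0.08183 mol/L = 2.036 × 10^-3 mol
n(NaHCO3) = 2.036 × 10^-3 mol (1:1 ratio)
mass of NaHCO3 = 2.036 × 10^-3 × 84.01 g/mol = 0.1710 g
% NaHCO3 = 0.1710 / 0.3009 × 100 = 56.84 %

56.84 %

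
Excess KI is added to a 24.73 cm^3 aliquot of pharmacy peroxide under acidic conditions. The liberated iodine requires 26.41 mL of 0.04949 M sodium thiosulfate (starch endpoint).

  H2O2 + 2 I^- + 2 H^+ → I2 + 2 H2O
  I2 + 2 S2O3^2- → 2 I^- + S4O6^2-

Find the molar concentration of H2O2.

0.02643 M

n(S2O3^2-) = 0.02641 × 0.04949 = 1.307 × 10^-3 mol
n(I2) = n(S2O3^2-)/2 = 6.535 × 10^-4 mol
n(H2O2) in the aliquot = 6.535 × 10^-4 mol (1:1 ratio)
[H2O2] = 6.535 × 10^-4 / 0.02473 = 0.02643 mol/L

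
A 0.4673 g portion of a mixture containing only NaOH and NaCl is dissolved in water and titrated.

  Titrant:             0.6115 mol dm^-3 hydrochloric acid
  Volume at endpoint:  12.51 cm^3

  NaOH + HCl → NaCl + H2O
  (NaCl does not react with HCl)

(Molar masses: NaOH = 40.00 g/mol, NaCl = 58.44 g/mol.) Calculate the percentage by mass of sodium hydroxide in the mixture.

n(HCl) = 0.01251 × 0.6115 = 7.650 × 10^-3 mol
Let x = n(NaOH), y = n(NaCl).
Titrant: 1x = 7.650 × 10^-3;  mass: 40.00x + 58.44y = 0.4673
Solving, x = 7.650 × 10^-3 mol, y = 2.760 × 10^-3 mol
mass of NaOH = 7.650 × 10^-3 × 40.00 = 0.3060 g
% NaOH = 0.3060 / 0.4673 × 100 = 65.48 %

65.48 %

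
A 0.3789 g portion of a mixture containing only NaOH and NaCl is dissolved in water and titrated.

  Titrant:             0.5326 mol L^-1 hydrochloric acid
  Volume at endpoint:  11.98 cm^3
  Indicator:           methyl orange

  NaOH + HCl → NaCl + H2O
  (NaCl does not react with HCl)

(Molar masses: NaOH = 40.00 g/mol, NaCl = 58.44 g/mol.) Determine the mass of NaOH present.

n(HCl) = 0.01198 × 0.5326 = 6.381 × 10^-3 mol
Let x = n(NaOH), y = n(NaCl).
Titrant: 1x = 6.381 × 10^-3;  mass: 40.00x + 58.44y = 0.3789
Solving, x = 6.381 × 10^-3 mol, y = 2.116 × 10^-3 mol
mass of NaOH = 6.381 × 10^-3 × 40.00 = 0.2552 g

0.2552 g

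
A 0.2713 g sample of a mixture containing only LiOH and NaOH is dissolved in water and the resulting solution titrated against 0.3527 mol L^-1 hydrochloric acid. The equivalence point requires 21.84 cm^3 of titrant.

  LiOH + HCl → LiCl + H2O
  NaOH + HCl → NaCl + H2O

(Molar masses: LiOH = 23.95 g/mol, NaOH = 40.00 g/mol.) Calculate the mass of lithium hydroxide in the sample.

0.05494 g

n(HCl) = 0.02184 × 0.3527 = 7.703 × 10^-3 mol
Let x = n(LiOH), y = n(NaOH).
Titrant: 1x + 1y = 7.703 × 10^-3;  mass: 23.95x + 40.00y = 0.2713
Solving, x = 2.294 × 10^-3 mol, y = 5.409 × 10^-3 mol
mass of LiOH = 2.294 × 10^-3 × 23.95 = 0.05494 g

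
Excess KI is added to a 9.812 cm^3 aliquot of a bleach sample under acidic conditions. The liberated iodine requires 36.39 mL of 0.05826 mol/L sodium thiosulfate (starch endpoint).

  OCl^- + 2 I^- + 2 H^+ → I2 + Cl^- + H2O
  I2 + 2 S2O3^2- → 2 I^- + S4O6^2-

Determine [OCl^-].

0.1080 mol/L

n(S2O3^2-) = 0.03639 × 0.05826 = 2.120 × 10^-3 mol
n(I2) = n(S2O3^2-)/2 = 1.060 × 10^-3 mol
n(OCl^-) in the aliquot = 1.060 × 10^-3 mol (1:1 ratio)
[OCl^-] = 1.060 × 10^-3 / 0.009812 = 0.1080 mol/L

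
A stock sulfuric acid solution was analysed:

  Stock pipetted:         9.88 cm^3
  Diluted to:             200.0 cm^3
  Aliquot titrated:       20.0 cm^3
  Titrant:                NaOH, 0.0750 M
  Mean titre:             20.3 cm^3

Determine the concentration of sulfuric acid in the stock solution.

0.770 M

H2SO4 + 2 NaOH → Na2SO4 + 2 H2O
n(NaOH) = 0.0203 × 0.0750 = 1.52 × 10^-3 mol
From the 1:2 ratio, n(H2SO4) in the aliquot = 1/2 × 1.52 × 10^-3 = 7.61 × 10^-4 mol
[H2SO4]_dilute = 7.61 × 10^-4 / 0.0200 = 0.0381 mol/L
Dilution factor = 200.0 / 9.88 = 20.24
[H2SO4]_stock = 0.0381 × 20.24 = 0.770 mol/L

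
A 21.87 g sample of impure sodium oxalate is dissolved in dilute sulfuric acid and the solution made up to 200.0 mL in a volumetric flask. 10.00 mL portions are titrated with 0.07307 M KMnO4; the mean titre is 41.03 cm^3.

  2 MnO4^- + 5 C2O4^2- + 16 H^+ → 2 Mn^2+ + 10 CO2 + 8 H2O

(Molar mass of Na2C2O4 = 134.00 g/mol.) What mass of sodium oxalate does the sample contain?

20.09 g

n(KMnO4) per titration = 0.04103 × 0.07307 = 2.998 × 10^-3 mol
From the 5:2 ratio, n(Na2C2O4) in each aliquot = 5/2 × 2.998 × 10^-3 = 7.495 × 10^-3 mol
n(Na2C2O4) in the whole flask = 7.495 × 10^-3 × 200.0/10.00 = 0.1499 mol
mass of Na2C2O4 = 0.1499 × 134.00 = 20.09 g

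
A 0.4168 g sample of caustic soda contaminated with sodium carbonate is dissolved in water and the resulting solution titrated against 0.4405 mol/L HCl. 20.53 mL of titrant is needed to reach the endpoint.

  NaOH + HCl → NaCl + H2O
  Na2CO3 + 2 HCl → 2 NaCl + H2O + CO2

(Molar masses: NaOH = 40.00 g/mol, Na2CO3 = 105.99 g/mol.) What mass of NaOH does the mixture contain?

0.1923 g

n(HCl) = 0.02053 × 0.4405 = 9.043 × 10^-3 mol
Let x = n(NaOH), y = n(Na2CO3).
Titrant: 1x + 2y = 9.043 × 10^-3;  mass: 40.00x + 105.99y = 0.4168
Solving, x = 4.806 × 10^-3 mol, y = 2.119 × 10^-3 mol
mass of NaOH = 4.806 × 10^-3 × 40.00 = 0.1923 g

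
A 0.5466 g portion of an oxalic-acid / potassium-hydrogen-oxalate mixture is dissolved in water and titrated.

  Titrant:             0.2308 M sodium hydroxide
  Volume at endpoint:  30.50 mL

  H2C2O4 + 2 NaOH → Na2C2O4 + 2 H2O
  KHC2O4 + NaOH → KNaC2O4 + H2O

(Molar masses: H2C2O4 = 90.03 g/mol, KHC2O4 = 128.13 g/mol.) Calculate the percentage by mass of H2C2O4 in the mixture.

35.21 %

n(NaOH) = 0.03050 × 0.2308 = 7.039 × 10^-3 mol
Let x = n(H2C2O4), y = n(KHC2O4).
Titrant: 2x + 1y = 7.039 × 10^-3;  mass: 90.03x + 128.13y = 0.5466
Solving, x = 2.138 × 10^-3 mol, y = 2.764 × 10^-3 mol
mass of H2C2O4 = 2.138 × 10^-3 × 90.03 = 0.1925 g
% H2C2O4 = 0.1925 / 0.5466 × 100 = 35.21 %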